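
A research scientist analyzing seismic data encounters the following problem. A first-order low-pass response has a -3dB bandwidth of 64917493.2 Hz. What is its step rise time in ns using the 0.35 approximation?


Rise time from bandwidth relationship:
tr = 0.35 / BW
   = 0.35 / 64917493.2
   = 5.391458954e-09 s
   = 5.3915 ns

5.3915 ns


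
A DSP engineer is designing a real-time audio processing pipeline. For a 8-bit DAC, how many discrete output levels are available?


Number of quantization levels = 2^N
= 2^8
= 256

256


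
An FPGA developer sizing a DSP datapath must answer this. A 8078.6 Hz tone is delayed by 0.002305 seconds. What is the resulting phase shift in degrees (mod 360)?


Phase shift from frequency and time delay:
phi = 360 * f * t_delay
    = 360 * 8078.6 * 0.002305
    = 6703.62 degrees
    mod 360 = 223.62 degrees

223.62 degrees


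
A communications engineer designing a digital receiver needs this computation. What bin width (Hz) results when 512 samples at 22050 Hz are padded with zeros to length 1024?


Frequency resolution after zero-padding:
N_padded = 512 * 2 = 1024
df = fs / N_padded
   = 22050 / 1024
   = 21.5332 Hz

21.5332 Hz


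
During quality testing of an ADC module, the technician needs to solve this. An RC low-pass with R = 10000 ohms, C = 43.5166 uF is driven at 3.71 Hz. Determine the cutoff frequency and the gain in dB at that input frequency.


Step 1 — cutoff frequency:
fc = 1 / (2*pi*R*C)
C = 43.5166 uF = 4.35166e-05 F
fc = 1 / (2*pi*10000*4.35166e-05)
   = 0.365734 Hz

Step 2 — magnitude at f = 3.71 Hz:
|H(f)| = 1 / sqrt(1 + (f/fc)^2)
f/fc = 3.71 / 0.365734 = 10.143984
|H| = 1 / sqrt(1 + 102.900411) = 0.0981051
|H|_dB = 20*log10(0.0981051) = -20.17 dB

fc = 0.365734 Hz; |H(3.71 Hz)| = -20.17 dB


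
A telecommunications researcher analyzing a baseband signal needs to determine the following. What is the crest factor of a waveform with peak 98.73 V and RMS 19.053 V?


Crest factor is the ratio of peak to RMS:
CF = V_peak / V_rms
   = 98.73 / 19.053
   = 5.1819

5.1819


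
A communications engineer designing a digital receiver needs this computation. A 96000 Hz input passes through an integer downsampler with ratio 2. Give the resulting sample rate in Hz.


Decimation reduces the sample rate:
fs_out = fs_in / M
       = 96000 / 2
       = 48000.0 Hz

48000.0 Hz


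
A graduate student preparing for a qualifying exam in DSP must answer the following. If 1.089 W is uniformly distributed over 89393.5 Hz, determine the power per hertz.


Power spectral density:
PSD = P / BW
    = 1.089 / 89393.5
    = 1.218e-05 W/Hz

1.218e-05 W/Hz


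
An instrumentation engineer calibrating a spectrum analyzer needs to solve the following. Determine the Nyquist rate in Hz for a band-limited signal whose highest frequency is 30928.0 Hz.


The Nyquist rate is twice the maximum frequency component.
fs_min = 2 * fmax
      = 2 * 30928.0
      = 61856.0 Hz

61856.0


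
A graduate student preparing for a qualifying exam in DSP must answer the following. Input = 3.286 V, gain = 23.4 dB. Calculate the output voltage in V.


Output voltage from dB gain:
V_out = V_in * 10^(gain_dB / 20)
      = 3.286 * 10^(23.4 / 20)
      = 3.286 * 14.791084
      = 48.6035 V

48.6035 V


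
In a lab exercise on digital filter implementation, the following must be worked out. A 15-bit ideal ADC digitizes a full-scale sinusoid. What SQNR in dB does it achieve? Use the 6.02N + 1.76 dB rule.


Theoretical SNR for a full-scale sinusoid:
SNR = 6.02 * N + 1.76
    = 6.02 * 15 + 1.76
    = 90.3 + 1.76
    = 92.06 dB

92.06 dB


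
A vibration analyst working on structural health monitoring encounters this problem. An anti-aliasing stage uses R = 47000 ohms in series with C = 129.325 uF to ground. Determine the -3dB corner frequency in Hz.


Cutoff frequency of a first-order RC filter:
fc = 1 / (2 * pi * R * C)
C = 129.325 uF = 0.000129325 F
fc = 1 / (2 * pi * 47000 * 0.000129325)
   = 1 / 38.190928172997
   = 0.026184 Hz

0.026184 Hz


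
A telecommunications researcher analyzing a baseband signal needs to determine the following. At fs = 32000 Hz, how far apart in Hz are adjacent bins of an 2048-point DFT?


DFT frequency resolution:
df = fs / N
   = 32000 / 2048
   = 15.625 Hz

15.625 Hz


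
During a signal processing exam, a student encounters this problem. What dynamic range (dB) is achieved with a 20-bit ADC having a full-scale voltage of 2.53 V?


Dynamic range from full-scale to LSB:
V_min = V_max / 2^bits = 2.53 / 2^20
DR = 20 * log10(V_max / V_min)
   = 20 * log10(2^20)
   = 20 * 20 * log10(2)
   = 120.41 dB

120.41 dB


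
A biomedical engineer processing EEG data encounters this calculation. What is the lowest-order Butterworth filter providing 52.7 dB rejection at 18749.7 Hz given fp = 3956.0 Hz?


Butterworth filter order formula:
n = log10(10^(A/10) - 1) / (2 * log10(f_stop/f_pass))
10^(52.7/10) - 1 = 186207.7137
f_stop/f_pass = 18749.7 / 3956.0 = 4.7396
n = 3.8994 -> ceil = 4

4


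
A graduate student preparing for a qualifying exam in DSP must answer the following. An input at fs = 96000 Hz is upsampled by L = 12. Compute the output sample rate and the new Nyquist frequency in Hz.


Step 1 — output sample rate after interpolation by L:
fs_out = L * fs_in = 12 * 96000 = 1152000 Hz

Step 2 — Nyquist frequency of the output stream:
f_Nyq = fs_out / 2 = 1152000 / 2 = 576000.0 Hz

fs_out = 1152000 Hz; f_Nyquist = 576000.0 Hz


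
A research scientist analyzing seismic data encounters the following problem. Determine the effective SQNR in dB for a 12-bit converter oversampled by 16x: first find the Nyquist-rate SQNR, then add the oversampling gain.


Step 1 — baseline SQNR at Nyquist:
SQNR_base = 6.02*N + 1.76
          = 6.02*12 + 1.76
          = 74.0 dB

Step 2 — oversampling processing gain:
G = 10*log10(OSR) = 10*log10(16) = 12.04 dB

Step 3 — total:
SQNR_total = 74.0 + 12.04 = 86.04 dB

Base SQNR = 74.0 dB; oversampled SQNR = 86.04 dB


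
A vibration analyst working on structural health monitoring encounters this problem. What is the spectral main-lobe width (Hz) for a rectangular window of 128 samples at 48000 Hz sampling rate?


Main lobe width for a rectangular window:
Width = 2 * fs / N
      = 2 * 48000 / 128
      = 96000 / 128
      = 750.0 Hz

750.0 Hz


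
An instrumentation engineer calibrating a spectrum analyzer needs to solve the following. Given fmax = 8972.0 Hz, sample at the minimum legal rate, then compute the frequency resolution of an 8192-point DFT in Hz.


Step 1 — Nyquist sampling rate:
fs = 2 * fmax = 2 * 8972.0 = 17944.0 Hz

Step 2 — DFT bin spacing:
df = fs / N = 17944.0 / 8192 = 2.1904 Hz

2.1904 Hz


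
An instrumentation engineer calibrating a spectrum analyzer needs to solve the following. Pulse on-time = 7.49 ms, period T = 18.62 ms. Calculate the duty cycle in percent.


Duty cycle as a percentage:
DC = (t_on / T) * 100
   = (7.49 / 18.62) * 100
   = 0.402256 * 100
   = 40.23 %

40.23 %


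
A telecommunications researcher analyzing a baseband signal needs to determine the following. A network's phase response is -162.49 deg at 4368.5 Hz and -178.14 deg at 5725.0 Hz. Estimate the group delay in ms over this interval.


Group delay from phase difference:
tau = -d(phi)/d(omega)
d(phi) = -15.65 deg = -0.273144 rad
d(omega) = 2*pi*(5725.0 - 4368.5) = 8523.1409 rad/s
tau = -(-0.273144) / 8523.1409
    = 0.032 ms

0.032 ms


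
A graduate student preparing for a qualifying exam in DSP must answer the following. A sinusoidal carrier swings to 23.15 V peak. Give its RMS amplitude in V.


RMS voltage for a sinusoidal waveform:
V_rms = V_peak / sqrt(2)
      = 23.15 / 1.414214
      = 16.37 V

16.37 V


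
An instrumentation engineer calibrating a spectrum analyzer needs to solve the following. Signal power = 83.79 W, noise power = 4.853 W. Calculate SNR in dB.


SNR in decibels:
SNR = 10 * log10(Ps / Pn)
    = 10 * log10(83.79 / 4.853)
    = 10 * log10(17.2656)
    = 10 * 1.2372
    = 12.37 dB

12.37 dB


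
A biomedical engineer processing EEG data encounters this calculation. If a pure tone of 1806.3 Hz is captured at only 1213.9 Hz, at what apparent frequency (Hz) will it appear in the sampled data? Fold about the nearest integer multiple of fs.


Compute the nearest integer multiple of fs to the signal:
n = round(1806.3 / 1213.9) = 1
f_alias = |1806.3 - 1 * 1213.9|
        = |1806.3 - 1213.9|
        = 592.4 Hz

592.4


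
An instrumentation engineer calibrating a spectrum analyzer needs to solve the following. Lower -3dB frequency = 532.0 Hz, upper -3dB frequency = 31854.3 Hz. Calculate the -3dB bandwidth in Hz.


Bandwidth is the difference of -3dB frequencies:
BW = f_high - f_low
   = 31854.3 - 532.0
   = 31322.3 Hz

31322.3 Hz


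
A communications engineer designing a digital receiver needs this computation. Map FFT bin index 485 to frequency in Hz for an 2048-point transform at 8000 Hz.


Frequency of DFT bin k:
f_k = k * fs / N
    = 485 * 8000 / 2048
    = 3880000 / 2048
    = 1894.531 Hz

1894.531 Hz


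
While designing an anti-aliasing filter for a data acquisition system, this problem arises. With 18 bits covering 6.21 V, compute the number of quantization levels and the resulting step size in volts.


Step 1 — number of quantization levels:
L = 2^N = 2^18 = 262144

Step 2 — LSB step size:
delta = Vfs / L
      = 6.21 / 262144
      = 2.369e-05 V

Levels = 262144; step size = 2.369e-05 V


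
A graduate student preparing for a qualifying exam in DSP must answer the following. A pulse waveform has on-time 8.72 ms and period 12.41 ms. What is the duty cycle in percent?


Duty cycle as a percentage:
DC = (t_on / T) * 100
   = (8.72 / 12.41) * 100
   = 0.702659 * 100
   = 70.27 %

70.27 %


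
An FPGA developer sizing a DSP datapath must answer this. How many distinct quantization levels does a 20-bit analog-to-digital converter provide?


Number of quantization levels = 2^N
= 2^20
= 1048576

1048576


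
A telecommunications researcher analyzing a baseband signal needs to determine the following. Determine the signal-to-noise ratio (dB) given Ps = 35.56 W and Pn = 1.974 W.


SNR in decibels:
SNR = 10 * log10(Ps / Pn)
    = 10 * log10(35.56 / 1.974)
    = 10 * log10(18.0142)
    = 10 * 1.2556
    = 12.56 dB

12.56 dB


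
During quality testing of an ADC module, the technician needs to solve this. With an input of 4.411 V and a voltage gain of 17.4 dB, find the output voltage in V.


Output voltage from dB gain:
V_out = V_in * 10^(gain_dB / 20)
      = 4.411 * 10^(17.4 / 20)
      = 4.411 * 7.413102
      = 32.6992 V

32.6992 V


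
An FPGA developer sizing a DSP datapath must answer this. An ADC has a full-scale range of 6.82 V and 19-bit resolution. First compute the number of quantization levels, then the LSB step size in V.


Step 1 — number of quantization levels:
L = 2^N = 2^19 = 524288

Step 2 — LSB step size:
delta = Vfs / L
      = 6.82 / 524288
      = 1.301e-05 V

Levels = 524288; step size = 1.301e-05 V


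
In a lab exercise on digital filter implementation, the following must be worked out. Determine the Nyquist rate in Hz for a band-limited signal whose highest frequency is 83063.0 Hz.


The Nyquist rate is twice the maximum frequency component.
fs_min = 2 * fmax
      = 2 * 83063.0
      = 166126.0 Hz

166126.0


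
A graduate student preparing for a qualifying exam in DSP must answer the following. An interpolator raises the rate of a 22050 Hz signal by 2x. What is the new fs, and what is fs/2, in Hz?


Step 1 — output sample rate after interpolation by L:
fs_out = L * fs_in = 2 * 22050 = 44100 Hz

Step 2 — Nyquist frequency of the output stream:
f_Nyq = fs_out / 2 = 44100 / 2 = 22050.0 Hz

fs_out = 44100 Hz; f_Nyquist = 22050.0 Hz


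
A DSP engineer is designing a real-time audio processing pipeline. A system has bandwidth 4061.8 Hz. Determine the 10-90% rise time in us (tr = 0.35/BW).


Rise time from bandwidth relationship:
tr = 0.35 / BW
   = 0.35 / 4061.8
   = 8.616869368e-05 s
   = 86.1687 us

86.1687 us


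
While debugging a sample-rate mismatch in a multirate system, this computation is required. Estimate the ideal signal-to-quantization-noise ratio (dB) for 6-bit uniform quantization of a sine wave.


Theoretical SNR for a full-scale sinusoid:
SNR = 6.02 * N + 1.76
    = 6.02 * 6 + 1.76
    = 36.12 + 1.76
    = 37.88 dB

37.88 dB


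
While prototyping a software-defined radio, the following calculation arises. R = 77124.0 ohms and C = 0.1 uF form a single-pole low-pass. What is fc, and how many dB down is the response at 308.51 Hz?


Step 1 — cutoff frequency:
fc = 1 / (2*pi*R*C)
C = 0.1 uF = 1e-07 F
fc = 1 / (2*pi*77124.0*1e-07)
   = 20.6362 Hz

Step 2 — magnitude at f = 308.51 Hz:
|H(f)| = 1 / sqrt(1 + (f/fc)^2)
f/fc = 308.51 / 20.6362 = 14.949942
|H| = 1 / sqrt(1 + 223.500766) = 0.0667408
|H|_dB = 20*log10(0.0667408) = -23.51 dB

fc = 20.6362 Hz; |H(308.51 Hz)| = -23.51 dB


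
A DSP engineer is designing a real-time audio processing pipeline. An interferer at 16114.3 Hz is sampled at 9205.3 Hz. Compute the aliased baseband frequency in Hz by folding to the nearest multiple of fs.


Compute the nearest integer multiple of fs to the signal:
n = round(16114.3 / 9205.3) = 2
f_alias = |16114.3 - 2 * 9205.3|
        = |16114.3 - 18410.6|
        = 2296.3 Hz

2296.3


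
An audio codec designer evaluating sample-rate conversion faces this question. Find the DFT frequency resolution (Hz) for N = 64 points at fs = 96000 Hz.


DFT frequency resolution:
df = fs / N
   = 96000 / 64
   = 1500.0 Hz

1500.0 Hz


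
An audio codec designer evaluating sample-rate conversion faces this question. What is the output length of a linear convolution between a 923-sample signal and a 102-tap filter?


Linear convolution output length:
L = N + M - 1
  = 923 + 102 - 1
  = 1024 samples

1024


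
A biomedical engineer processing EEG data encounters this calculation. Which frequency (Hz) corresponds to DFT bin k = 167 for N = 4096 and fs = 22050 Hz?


Frequency of DFT bin k:
f_k = k * fs / N
    = 167 * 22050 / 4096
    = 3682350 / 4096
    = 899.011 Hz

899.011 Hz


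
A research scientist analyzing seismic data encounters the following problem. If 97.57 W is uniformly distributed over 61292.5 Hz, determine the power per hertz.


Power spectral density:
PSD = P / BW
    = 97.57 / 61292.5
    = 0.00159188 W/Hz

0.00159188 W/Hz


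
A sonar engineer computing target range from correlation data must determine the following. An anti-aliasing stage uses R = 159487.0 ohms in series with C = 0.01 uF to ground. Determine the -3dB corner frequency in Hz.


Cutoff frequency of a first-order RC filter:
fc = 1 / (2 * pi * R * C)
C = 0.01 uF = 1e-08 F
fc = 1 / (2 * pi * 159487.0 * 1e-08)
   = 1 / 0.010020863750862
   = 99.791797 Hz

99.791797 Hz


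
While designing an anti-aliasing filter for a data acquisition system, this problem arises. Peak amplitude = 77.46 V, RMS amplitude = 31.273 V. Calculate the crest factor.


Crest factor is the ratio of peak to RMS:
CF = V_peak / V_rms
   = 77.46 / 31.273
   = 2.4769

2.4769


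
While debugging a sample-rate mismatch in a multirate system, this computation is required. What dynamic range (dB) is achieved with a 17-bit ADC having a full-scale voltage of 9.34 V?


Dynamic range from full-scale to LSB:
V_min = V_max / 2^bits = 9.34 / 2^17
DR = 20 * log10(V_max / V_min)
   = 20 * log10(2^17)
   = 20 * 17 * log10(2)
   = 102.35 dB

102.35 dB


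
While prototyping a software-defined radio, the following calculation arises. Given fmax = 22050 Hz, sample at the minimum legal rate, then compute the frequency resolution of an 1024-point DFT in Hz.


Step 1 — Nyquist sampling rate:
fs = 2 * fmax = 2 * 22050 = 44100 Hz

Step 2 — DFT bin spacing:
df = fs / N = 44100 / 1024 = 43.0664 Hz

43.0664 Hz


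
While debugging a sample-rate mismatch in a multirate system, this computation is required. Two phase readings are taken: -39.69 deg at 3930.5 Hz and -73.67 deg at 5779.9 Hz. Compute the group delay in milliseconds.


Group delay from phase difference:
tau = -d(phi)/d(omega)
d(phi) = -33.98 deg = -0.593063 rad
d(omega) = 2*pi*(5779.9 - 3930.5) = 11620.1229 rad/s
tau = -(-0.593063) / 11620.1229
    = 0.051 ms

0.051 ms


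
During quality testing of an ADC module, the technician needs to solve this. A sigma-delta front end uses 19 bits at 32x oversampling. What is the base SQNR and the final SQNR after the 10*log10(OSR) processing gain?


Step 1 — baseline SQNR at Nyquist:
SQNR_base = 6.02*N + 1.76
          = 6.02*19 + 1.76
          = 116.14 dB

Step 2 — oversampling processing gain:
G = 10*log10(OSR) = 10*log10(32) = 15.05 dB

Step 3 — total:
SQNR_total = 116.14 + 15.05 = 131.19 dB

Base SQNR = 116.14 dB; oversampled SQNR = 131.19 dB


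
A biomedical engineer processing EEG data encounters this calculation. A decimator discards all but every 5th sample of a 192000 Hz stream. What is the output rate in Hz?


Decimation reduces the sample rate:
fs_out = fs_in / M
       = 192000 / 5
       = 38400.0 Hz

38400.0 Hz


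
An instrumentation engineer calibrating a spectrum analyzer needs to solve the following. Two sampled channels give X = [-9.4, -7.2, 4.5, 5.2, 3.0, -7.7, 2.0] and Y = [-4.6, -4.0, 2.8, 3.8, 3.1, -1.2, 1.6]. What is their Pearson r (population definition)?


Pearson correlation coefficient (population):
r = cov(X,Y) / (std(X) * std(Y))
Mean X = -1.3714, Mean Y = 0.2143
Cov(X,Y) = 18.313878
Std(X) = 5.935538, Std(Y) = 3.223321
r = 0.9572

0.9572


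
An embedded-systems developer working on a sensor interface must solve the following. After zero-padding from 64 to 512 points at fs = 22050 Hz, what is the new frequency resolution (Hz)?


Frequency resolution after zero-padding:
N_padded = 64 * 8 = 512
df = fs / N_padded
   = 22050 / 512
   = 43.0664 Hz

43.0664 Hz


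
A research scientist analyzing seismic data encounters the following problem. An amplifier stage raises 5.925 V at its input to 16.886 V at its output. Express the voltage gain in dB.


Voltage gain in dB:
G = 20 * log10(Vout / Vin)
  = 20 * log10(16.886 / 5.925)
  = 20 * log10(2.849958)
  = 20 * 0.454838
  = 9.1 dB

9.1 dB


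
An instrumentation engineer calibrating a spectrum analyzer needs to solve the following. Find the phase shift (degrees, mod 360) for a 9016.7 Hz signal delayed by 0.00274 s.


Phase shift from frequency and time delay:
phi = 360 * f * t_delay
    = 360 * 9016.7 * 0.00274
    = 8894.07 degrees
    mod 360 = 254.07 degrees

254.07 degrees


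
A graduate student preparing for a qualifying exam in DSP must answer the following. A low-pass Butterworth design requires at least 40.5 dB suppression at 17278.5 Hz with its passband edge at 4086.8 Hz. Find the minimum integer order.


Butterworth filter order formula:
n = log10(10^(A/10) - 1) / (2 * log10(f_stop/f_pass))
10^(40.5/10) - 1 = 11219.1845
f_stop/f_pass = 17278.5 / 4086.8 = 4.2279
n = 3.2342 -> ceil = 4

4


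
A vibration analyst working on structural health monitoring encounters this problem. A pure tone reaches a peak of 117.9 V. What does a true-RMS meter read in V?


RMS voltage for a sinusoidal waveform:
V_rms = V_peak / sqrt(2)
      = 117.9 / 1.414214
      = 83.368 V

83.368 V


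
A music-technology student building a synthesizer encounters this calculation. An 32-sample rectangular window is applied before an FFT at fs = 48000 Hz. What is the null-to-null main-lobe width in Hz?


Main lobe width for a rectangular window:
Width = 2 * fs / N
      = 2 * 48000 / 32
      = 96000 / 32
      = 3000.0 Hz

3000.0 Hz


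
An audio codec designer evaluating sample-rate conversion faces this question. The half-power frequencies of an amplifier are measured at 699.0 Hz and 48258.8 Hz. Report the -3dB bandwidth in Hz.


Bandwidth is the difference of -3dB frequencies:
BW = f_high - f_low
   = 48258.8 - 699.0
   = 47559.8 Hz

47559.8 Hz


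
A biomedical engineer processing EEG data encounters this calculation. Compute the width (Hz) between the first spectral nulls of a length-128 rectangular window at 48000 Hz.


Main lobe width for a rectangular window:
Width = 2 * fs / N
      = 2 * 48000 / 128
      = 96000 / 128
      = 750.0 Hz

750.0 Hz


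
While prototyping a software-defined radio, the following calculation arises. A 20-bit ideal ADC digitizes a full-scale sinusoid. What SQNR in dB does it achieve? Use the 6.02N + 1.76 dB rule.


Theoretical SNR for a full-scale sinusoid:
SNR = 6.02 * N + 1.76
    = 6.02 * 20 + 1.76
    = 120.4 + 1.76
    = 122.16 dB

122.16 dB


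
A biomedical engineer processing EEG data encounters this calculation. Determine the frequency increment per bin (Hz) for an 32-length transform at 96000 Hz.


DFT frequency resolution:
df = fs / N
   = 96000 / 32
   = 3000.0 Hz

3000.0 Hz


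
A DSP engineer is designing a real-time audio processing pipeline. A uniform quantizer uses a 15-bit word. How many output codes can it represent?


Number of quantization levels = 2^N
= 2^15
= 32768

32768


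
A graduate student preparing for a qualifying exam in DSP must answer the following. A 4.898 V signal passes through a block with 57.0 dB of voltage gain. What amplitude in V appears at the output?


Output voltage from dB gain:
V_out = V_in * 10^(gain_dB / 20)
      = 4.898 * 10^(57.0 / 20)
      = 4.898 * 707.945784
      = 3467.5185 V

3467.5185 V


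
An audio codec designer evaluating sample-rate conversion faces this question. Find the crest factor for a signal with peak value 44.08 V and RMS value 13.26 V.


Crest factor is the ratio of peak to RMS:
CF = V_peak / V_rms
   = 44.08 / 13.26
   = 3.3243

3.3243


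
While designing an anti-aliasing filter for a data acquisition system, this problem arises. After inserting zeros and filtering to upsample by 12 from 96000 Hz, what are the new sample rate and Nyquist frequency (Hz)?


Step 1 — output sample rate after interpolation by L:
fs_out = L * fs_in = 12 * 96000 = 1152000 Hz

Step 2 — Nyquist frequency of the output stream:
f_Nyq = fs_out / 2 = 1152000 / 2 = 576000.0 Hz

fs_out = 1152000 Hz; f_Nyquist = 576000.0 Hz


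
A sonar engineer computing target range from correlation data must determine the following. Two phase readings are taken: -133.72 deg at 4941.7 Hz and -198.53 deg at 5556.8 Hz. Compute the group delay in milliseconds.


Group delay from phase difference:
tau = -d(phi)/d(omega)
d(phi) = -64.81 deg = -1.131148 rad
d(omega) = 2*pi*(5556.8 - 4941.7) = 3864.7873 rad/s
tau = -(-1.131148) / 3864.7873
    = 0.2927 ms

0.2927 ms


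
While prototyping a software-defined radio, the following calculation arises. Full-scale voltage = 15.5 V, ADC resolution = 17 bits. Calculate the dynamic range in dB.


Dynamic range from full-scale to LSB:
V_min = V_max / 2^bits = 15.5 / 2^17
DR = 20 * log10(V_max / V_min)
   = 20 * log10(2^17)
   = 20 * 17 * log10(2)
   = 102.35 dB

102.35 dB


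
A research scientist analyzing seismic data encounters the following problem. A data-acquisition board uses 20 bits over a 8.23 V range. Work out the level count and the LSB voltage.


Step 1 — number of quantization levels:
L = 2^N = 2^20 = 1048576

Step 2 — LSB step size:
delta = Vfs / L
      = 8.23 / 1048576
      = 7.85e-06 V

Levels = 1048576; step size = 7.85e-06 V


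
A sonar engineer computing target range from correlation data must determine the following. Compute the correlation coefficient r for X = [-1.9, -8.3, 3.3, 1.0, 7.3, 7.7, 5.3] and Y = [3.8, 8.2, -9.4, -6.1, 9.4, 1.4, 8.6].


Pearson correlation coefficient (population):
r = cov(X,Y) / (std(X) * std(Y))
Mean X = 2.0571, Mean Y = 2.2714
Cov(X,Y) = -2.87551
Std(X) = 5.283899, Std(Y) = 6.922162
r = -0.0786

-0.0786


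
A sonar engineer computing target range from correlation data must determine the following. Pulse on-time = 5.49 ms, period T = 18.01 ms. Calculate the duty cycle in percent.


Duty cycle as a percentage:
DC = (t_on / T) * 100
   = (5.49 / 18.01) * 100
   = 0.304831 * 100
   = 30.48 %

30.48 %


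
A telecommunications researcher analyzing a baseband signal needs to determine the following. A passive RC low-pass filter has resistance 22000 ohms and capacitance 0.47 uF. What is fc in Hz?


Cutoff frequency of a first-order RC filter:
fc = 1 / (2 * pi * R * C)
C = 0.47 uF = 4.7e-07 F
fc = 1 / (2 * pi * 22000 * 4.7e-07)
   = 1 / 0.064968136076237
   = 15.392161 Hz

15.392161 Hz


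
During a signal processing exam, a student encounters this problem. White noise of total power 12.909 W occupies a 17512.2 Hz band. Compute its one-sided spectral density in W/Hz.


Power spectral density:
PSD = P / BW
    = 12.909 / 17512.2
    = 0.00073714 W/Hz

0.00073714 W/Hz


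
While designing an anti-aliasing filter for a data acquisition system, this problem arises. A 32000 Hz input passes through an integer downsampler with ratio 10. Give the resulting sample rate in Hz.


Decimation reduces the sample rate:
fs_out = fs_in / M
       = 32000 / 10
       = 3200.0 Hz

3200.0 Hz


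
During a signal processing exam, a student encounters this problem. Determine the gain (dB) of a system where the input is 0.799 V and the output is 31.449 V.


Voltage gain in dB:
G = 20 * log10(Vout / Vin)
  = 20 * log10(31.449 / 0.799)
  = 20 * log10(39.360451)
  = 20 * 1.59506
  = 31.9 dB

31.9 dB


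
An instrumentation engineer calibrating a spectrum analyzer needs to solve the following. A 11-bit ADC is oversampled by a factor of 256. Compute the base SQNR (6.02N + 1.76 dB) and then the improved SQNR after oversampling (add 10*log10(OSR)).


Step 1 — baseline SQNR at Nyquist:
SQNR_base = 6.02*N + 1.76
          = 6.02*11 + 1.76
          = 67.98 dB

Step 2 — oversampling processing gain:
G = 10*log10(OSR) = 10*log10(256) = 24.08 dB

Step 3 — total:
SQNR_total = 67.98 + 24.08 = 92.06 dB

Base SQNR = 67.98 dB; oversampled SQNR = 92.06 dB


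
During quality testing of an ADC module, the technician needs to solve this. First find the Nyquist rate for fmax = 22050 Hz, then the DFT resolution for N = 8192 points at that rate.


Step 1 — Nyquist sampling rate:
fs = 2 * fmax = 2 * 22050 = 44100 Hz

Step 2 — DFT bin spacing:
df = fs / N = 44100 / 8192 = 5.3833 Hz

5.3833 Hz


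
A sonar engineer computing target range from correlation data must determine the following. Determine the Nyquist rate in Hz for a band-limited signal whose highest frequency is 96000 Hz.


The Nyquist rate is twice the maximum frequency component.
fs_min = 2 * fmax
      = 2 * 96000
      = 192000 Hz

192000


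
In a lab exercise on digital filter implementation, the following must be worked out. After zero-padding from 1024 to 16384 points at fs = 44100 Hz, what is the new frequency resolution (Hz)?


Frequency resolution after zero-padding:
N_padded = 1024 * 16 = 16384
df = fs / N_padded
   = 44100 / 16384
   = 2.6917 Hz

2.6917 Hz


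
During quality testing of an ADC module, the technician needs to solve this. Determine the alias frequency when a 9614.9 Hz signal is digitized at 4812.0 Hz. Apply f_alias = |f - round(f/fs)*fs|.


Compute the nearest integer multiple of fs to the signal:
n = round(9614.9 / 4812.0) = 2
f_alias = |9614.9 - 2 * 4812.0|
        = |9614.9 - 9624.0|
        = 9.1 Hz

9.1


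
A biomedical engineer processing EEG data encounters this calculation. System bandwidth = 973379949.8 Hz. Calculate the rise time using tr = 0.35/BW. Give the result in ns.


Rise time from bandwidth relationship:
tr = 0.35 / BW
   = 0.35 / 973379949.8
   = 3.595718199e-10 s
   = 0.3596 ns

0.3596 ns


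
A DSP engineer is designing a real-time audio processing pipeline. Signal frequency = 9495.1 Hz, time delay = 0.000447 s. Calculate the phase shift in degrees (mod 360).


Phase shift from frequency and time delay:
phi = 360 * f * t_delay
    = 360 * 9495.1 * 0.000447
    = 1527.95 degrees
    mod 360 = 87.95 degrees

87.95 degrees


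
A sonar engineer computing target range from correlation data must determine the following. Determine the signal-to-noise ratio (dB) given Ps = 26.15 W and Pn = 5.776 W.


SNR in decibels:
SNR = 10 * log10(Ps / Pn)
    = 10 * log10(26.15 / 5.776)
    = 10 * log10(4.5274)
    = 10 * 0.6558
    = 6.56 dB

6.56 dB


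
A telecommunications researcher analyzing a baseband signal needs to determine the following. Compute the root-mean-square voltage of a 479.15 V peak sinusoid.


RMS voltage for a sinusoidal waveform:
V_rms = V_peak / sqrt(2)
      = 479.15 / 1.414214
      = 338.81 V

338.81 V


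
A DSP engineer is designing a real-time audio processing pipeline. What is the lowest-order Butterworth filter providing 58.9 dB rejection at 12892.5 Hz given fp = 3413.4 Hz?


Butterworth filter order formula:
n = log10(10^(A/10) - 1) / (2 * log10(f_stop/f_pass))
10^(58.9/10) - 1 = 776246.1166
f_stop/f_pass = 12892.5 / 3413.4 = 3.777
n = 5.1027 -> ceil = 6

6


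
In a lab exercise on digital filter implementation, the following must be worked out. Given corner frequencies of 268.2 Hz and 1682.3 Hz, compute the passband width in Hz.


Bandwidth is the difference of -3dB frequencies:
BW = f_high - f_low
   = 1682.3 - 268.2
   = 1414.1 Hz

1414.1 Hz


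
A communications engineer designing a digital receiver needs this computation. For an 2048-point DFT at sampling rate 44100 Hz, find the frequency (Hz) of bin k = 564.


Frequency of DFT bin k:
f_k = k * fs / N
    = 564 * 44100 / 2048
    = 24872400 / 2048
    = 12144.727 Hz

12144.727 Hz


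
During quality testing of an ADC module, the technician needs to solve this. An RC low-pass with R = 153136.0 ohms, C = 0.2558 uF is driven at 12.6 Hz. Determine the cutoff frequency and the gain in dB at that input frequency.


Step 1 — cutoff frequency:
fc = 1 / (2*pi*R*C)
C = 0.2558 uF = 2.558e-07 F
fc = 1 / (2*pi*153136.0*2.558e-07)
   = 4.06296 Hz

Step 2 — magnitude at f = 12.6 Hz:
|H(f)| = 1 / sqrt(1 + (f/fc)^2)
f/fc = 12.6 / 4.06296 = 3.101187
|H| = 1 / sqrt(1 + 9.617361) = 0.3068963
|H|_dB = 20*log10(0.3068963) = -10.26 dB

fc = 4.06296 Hz; |H(12.6 Hz)| = -10.26 dB


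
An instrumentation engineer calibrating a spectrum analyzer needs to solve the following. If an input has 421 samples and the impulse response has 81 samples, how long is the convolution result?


Linear convolution output length:
L = N + M - 1
  = 421 + 81 - 1
  = 501 samples

501


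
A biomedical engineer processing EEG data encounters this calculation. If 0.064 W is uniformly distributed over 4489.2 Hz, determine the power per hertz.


Power spectral density:
PSD = P / BW
    = 0.064 / 4489.2
    = 1.426e-05 W/Hz

1.426e-05 W/Hz


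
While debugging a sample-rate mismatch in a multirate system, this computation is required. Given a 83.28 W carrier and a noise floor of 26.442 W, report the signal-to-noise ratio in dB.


SNR in decibels:
SNR = 10 * log10(Ps / Pn)
    = 10 * log10(83.28 / 26.442)
    = 10 * log10(3.1495)
    = 10 * 0.4982
    = 4.98 dB

4.98 dB


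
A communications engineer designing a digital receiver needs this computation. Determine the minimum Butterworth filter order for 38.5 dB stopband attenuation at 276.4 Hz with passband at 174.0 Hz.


Butterworth filter order formula:
n = log10(10^(A/10) - 1) / (2 * log10(f_stop/f_pass))
10^(38.5/10) - 1 = 7078.4578
f_stop/f_pass = 276.4 / 174.0 = 1.5885
n = 9.5775 -> ceil = 10

10


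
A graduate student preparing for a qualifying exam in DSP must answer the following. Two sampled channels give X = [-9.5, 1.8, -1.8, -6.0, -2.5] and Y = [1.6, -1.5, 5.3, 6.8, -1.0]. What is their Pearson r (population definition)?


Pearson correlation coefficient (population):
r = cov(X,Y) / (std(X) * std(Y))
Mean X = -3.6, Mean Y = 2.24
Cov(X,Y) = -5.084
Std(X) = 3.851753, Std(Y) = 3.318192
r = -0.3978

-0.3978


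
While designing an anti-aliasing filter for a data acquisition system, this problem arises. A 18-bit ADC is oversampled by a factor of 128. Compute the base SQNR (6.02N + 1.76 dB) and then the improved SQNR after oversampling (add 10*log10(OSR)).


Step 1 — baseline SQNR at Nyquist:
SQNR_base = 6.02*N + 1.76
          = 6.02*18 + 1.76
          = 110.12 dB

Step 2 — oversampling processing gain:
G = 10*log10(OSR) = 10*log10(128) = 21.07 dB

Step 3 — total:
SQNR_total = 110.12 + 21.07 = 131.19 dB

Base SQNR = 110.12 dB; oversampled SQNR = 131.19 dB


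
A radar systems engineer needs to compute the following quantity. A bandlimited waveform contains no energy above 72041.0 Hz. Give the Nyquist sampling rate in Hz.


The Nyquist rate is twice the maximum frequency component.
fs_min = 2 * fmax
      = 2 * 72041.0
      = 144082.0 Hz

144082.0


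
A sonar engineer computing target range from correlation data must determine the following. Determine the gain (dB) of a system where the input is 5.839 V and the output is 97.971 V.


Voltage gain in dB:
G = 20 * log10(Vout / Vin)
  = 20 * log10(97.971 / 5.839)
  = 20 * log10(16.778729)
  = 20 * 1.224759
  = 24.5 dB

24.5 dB


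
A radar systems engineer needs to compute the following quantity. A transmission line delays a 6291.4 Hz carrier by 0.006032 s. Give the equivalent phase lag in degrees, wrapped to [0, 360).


Phase shift from frequency and time delay:
phi = 360 * f * t_delay
    = 360 * 6291.4 * 0.006032
    = 13661.9 degrees
    mod 360 = 341.9 degrees

341.9 degrees


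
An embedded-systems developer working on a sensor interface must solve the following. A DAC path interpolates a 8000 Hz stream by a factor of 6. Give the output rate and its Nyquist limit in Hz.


Step 1 — output sample rate after interpolation by L:
fs_out = L * fs_in = 6 * 8000 = 48000 Hz

Step 2 — Nyquist frequency of the output stream:
f_Nyq = fs_out / 2 = 48000 / 2 = 24000.0 Hz

fs_out = 48000 Hz; f_Nyquist = 24000.0 Hz


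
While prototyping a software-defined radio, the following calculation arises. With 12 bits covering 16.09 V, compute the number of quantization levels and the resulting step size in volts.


Step 1 — number of quantization levels:
L = 2^N = 2^12 = 4096

Step 2 — LSB step size:
delta = Vfs / L
      = 16.09 / 4096
      = 0.00392822 V

Levels = 4096; step size = 0.00392822 V


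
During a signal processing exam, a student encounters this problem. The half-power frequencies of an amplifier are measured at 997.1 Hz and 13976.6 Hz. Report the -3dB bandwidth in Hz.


Bandwidth is the difference of -3dB frequencies:
BW = f_high - f_low
   = 13976.6 - 997.1
   = 12979.5 Hz

12979.5 Hz


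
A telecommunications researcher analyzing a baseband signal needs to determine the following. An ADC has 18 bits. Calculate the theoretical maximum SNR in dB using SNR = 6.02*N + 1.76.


Theoretical SNR for a full-scale sinusoid:
SNR = 6.02 * N + 1.76
    = 6.02 * 18 + 1.76
    = 108.36 + 1.76
    = 110.12 dB

110.12 dB


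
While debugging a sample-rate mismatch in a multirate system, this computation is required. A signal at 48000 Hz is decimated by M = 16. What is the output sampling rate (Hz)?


Decimation reduces the sample rate:
fs_out = fs_in / M
       = 48000 / 16
       = 3000.0 Hz

3000.0 Hz


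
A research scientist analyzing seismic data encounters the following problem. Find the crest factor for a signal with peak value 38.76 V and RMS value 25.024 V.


Crest factor is the ratio of peak to RMS:
CF = V_peak / V_rms
   = 38.76 / 25.024
   = 1.5489

1.5489


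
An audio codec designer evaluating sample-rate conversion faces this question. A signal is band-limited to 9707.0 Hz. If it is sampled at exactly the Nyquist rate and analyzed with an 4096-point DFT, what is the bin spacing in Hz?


Step 1 — Nyquist sampling rate:
fs = 2 * fmax = 2 * 9707.0 = 19414.0 Hz

Step 2 — DFT bin spacing:
df = fs / N = 19414.0 / 4096 = 4.7397 Hz

4.7397 Hz


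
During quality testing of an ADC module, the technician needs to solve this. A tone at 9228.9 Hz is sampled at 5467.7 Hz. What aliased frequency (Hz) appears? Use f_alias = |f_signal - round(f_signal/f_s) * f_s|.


Compute the nearest integer multiple of fs to the signal:
n = round(9228.9 / 5467.7) = 2
f_alias = |9228.9 - 2 * 5467.7|
        = |9228.9 - 10935.4|
        = 1706.5 Hz

1706.5


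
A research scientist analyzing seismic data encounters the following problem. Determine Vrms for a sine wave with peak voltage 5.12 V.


RMS voltage for a sinusoidal waveform:
V_rms = V_peak / sqrt(2)
      = 5.12 / 1.414214
      = 3.62 V

3.62 V


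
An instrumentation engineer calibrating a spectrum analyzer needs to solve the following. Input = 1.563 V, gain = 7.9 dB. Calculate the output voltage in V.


Output voltage from dB gain:
V_out = V_in * 10^(gain_dB / 20)
      = 1.563 * 10^(7.9 / 20)
      = 1.563 * 2.483133
      = 3.8811 V

3.8811 V


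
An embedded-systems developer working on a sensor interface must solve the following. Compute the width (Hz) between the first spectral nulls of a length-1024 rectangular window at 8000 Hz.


Main lobe width for a rectangular window:
Width = 2 * fs / N
      = 2 * 8000 / 1024
      = 16000 / 1024
      = 15.625 Hz

15.625 Hz


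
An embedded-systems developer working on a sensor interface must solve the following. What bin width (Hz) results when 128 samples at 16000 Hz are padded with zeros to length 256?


Frequency resolution after zero-padding:
N_padded = 128 * 2 = 256
df = fs / N_padded
   = 16000 / 256
   = 62.5 Hz

62.5 Hz


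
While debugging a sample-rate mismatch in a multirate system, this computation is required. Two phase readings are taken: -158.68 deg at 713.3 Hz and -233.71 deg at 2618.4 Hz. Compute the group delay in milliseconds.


Group delay from phase difference:
tau = -d(phi)/d(omega)
d(phi) = -75.03 deg = -1.309521 rad
d(omega) = 2*pi*(2618.4 - 713.3) = 11970.0963 rad/s
tau = -(-1.309521) / 11970.0963
    = 0.1094 ms

0.1094 ms


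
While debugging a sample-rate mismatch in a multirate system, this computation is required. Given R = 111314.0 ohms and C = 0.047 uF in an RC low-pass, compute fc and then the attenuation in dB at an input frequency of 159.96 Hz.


Step 1 — cutoff frequency:
fc = 1 / (2*pi*R*C)
C = 0.047 uF = 4.7e-08 F
fc = 1 / (2*pi*111314.0*4.7e-08)
   = 30.4209 Hz

Step 2 — magnitude at f = 159.96 Hz:
|H(f)| = 1 / sqrt(1 + (f/fc)^2)
f/fc = 159.96 / 30.4209 = 5.258227
|H| = 1 / sqrt(1 + 27.648951) = 0.1868296
|H|_dB = 20*log10(0.1868296) = -14.57 dB

fc = 30.4209 Hz; |H(159.96 Hz)| = -14.57 dB


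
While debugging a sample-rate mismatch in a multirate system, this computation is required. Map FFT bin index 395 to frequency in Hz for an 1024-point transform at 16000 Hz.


Frequency of DFT bin k:
f_k = k * fs / N
    = 395 * 16000 / 1024
    = 6320000 / 1024
    = 6171.875 Hz

6171.875 Hz


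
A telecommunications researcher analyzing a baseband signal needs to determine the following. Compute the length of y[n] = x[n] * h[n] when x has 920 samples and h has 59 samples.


Linear convolution output length:
L = N + M - 1
  = 920 + 59 - 1
  = 978 samples

978


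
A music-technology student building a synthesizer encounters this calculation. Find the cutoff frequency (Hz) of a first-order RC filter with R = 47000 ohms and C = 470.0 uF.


Cutoff frequency of a first-order RC filter:
fc = 1 / (2 * pi * R * C)
C = 470.0 uF = 0.00047 F
fc = 1 / (2 * pi * 47000 * 0.00047)
   = 1 / 138.7955634356
   = 0.007205 Hz

0.007205 Hz


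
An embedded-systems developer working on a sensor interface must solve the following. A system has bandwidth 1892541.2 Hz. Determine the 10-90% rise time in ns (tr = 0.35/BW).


Rise time from bandwidth relationship:
tr = 0.35 / BW
   = 0.35 / 1892541.2
   = 1.849365287e-07 s
   = 184.9365 ns

184.9365 ns
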